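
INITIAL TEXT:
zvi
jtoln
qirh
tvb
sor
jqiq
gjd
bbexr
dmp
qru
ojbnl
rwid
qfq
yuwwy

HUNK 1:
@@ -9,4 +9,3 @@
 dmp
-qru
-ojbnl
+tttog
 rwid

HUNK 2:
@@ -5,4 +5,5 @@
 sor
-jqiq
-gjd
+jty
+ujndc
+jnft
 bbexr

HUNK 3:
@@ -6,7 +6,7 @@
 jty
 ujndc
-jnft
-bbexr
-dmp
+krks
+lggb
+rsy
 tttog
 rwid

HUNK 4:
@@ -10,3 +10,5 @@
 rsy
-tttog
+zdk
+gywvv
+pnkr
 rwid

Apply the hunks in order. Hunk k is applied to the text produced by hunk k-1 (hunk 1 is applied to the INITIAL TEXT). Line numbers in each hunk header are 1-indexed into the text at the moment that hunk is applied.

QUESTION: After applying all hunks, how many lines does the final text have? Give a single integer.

Hunk 1: at line 9 remove [qru,ojbnl] add [tttog] -> 13 lines: zvi jtoln qirh tvb sor jqiq gjd bbexr dmp tttog rwid qfq yuwwy
Hunk 2: at line 5 remove [jqiq,gjd] add [jty,ujndc,jnft] -> 14 lines: zvi jtoln qirh tvb sor jty ujndc jnft bbexr dmp tttog rwid qfq yuwwy
Hunk 3: at line 6 remove [jnft,bbexr,dmp] add [krks,lggb,rsy] -> 14 lines: zvi jtoln qirh tvb sor jty ujndc krks lggb rsy tttog rwid qfq yuwwy
Hunk 4: at line 10 remove [tttog] add [zdk,gywvv,pnkr] -> 16 lines: zvi jtoln qirh tvb sor jty ujndc krks lggb rsy zdk gywvv pnkr rwid qfq yuwwy
Final line count: 16

Answer: 16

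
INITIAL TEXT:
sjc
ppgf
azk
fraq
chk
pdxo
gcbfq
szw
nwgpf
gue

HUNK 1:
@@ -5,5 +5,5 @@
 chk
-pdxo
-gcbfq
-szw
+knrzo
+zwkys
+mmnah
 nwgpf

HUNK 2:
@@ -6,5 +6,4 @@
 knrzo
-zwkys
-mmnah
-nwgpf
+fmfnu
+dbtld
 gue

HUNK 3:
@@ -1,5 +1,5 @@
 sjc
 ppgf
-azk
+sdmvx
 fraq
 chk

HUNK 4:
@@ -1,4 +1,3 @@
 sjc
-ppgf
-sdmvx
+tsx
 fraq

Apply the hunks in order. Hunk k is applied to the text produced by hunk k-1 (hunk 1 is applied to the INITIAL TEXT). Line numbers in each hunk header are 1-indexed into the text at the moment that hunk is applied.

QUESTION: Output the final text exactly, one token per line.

Answer: sjc
tsx
fraq
chk
knrzo
fmfnu
dbtld
gue

Derivation:
Hunk 1: at line 5 remove [pdxo,gcbfq,szw] add [knrzo,zwkys,mmnah] -> 10 lines: sjc ppgf azk fraq chk knrzo zwkys mmnah nwgpf gue
Hunk 2: at line 6 remove [zwkys,mmnah,nwgpf] add [fmfnu,dbtld] -> 9 lines: sjc ppgf azk fraq chk knrzo fmfnu dbtld gue
Hunk 3: at line 1 remove [azk] add [sdmvx] -> 9 lines: sjc ppgf sdmvx fraq chk knrzo fmfnu dbtld gue
Hunk 4: at line 1 remove [ppgf,sdmvx] add [tsx] -> 8 lines: sjc tsx fraq chk knrzo fmfnu dbtld gue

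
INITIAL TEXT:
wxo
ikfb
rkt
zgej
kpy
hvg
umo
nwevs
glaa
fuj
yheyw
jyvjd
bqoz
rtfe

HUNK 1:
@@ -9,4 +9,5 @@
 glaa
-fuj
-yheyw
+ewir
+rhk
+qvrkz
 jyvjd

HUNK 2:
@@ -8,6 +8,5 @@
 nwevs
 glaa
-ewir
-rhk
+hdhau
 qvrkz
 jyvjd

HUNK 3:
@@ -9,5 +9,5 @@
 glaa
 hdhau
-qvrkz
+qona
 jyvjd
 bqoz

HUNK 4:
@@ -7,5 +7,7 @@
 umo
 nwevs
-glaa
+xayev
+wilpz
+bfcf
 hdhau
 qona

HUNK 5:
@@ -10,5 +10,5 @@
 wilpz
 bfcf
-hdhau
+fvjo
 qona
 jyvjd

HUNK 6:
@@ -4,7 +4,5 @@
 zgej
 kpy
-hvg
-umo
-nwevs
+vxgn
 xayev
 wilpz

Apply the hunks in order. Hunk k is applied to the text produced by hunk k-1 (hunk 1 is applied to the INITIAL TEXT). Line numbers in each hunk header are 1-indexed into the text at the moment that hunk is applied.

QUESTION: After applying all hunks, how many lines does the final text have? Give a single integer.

Answer: 14

Derivation:
Hunk 1: at line 9 remove [fuj,yheyw] add [ewir,rhk,qvrkz] -> 15 lines: wxo ikfb rkt zgej kpy hvg umo nwevs glaa ewir rhk qvrkz jyvjd bqoz rtfe
Hunk 2: at line 8 remove [ewir,rhk] add [hdhau] -> 14 lines: wxo ikfb rkt zgej kpy hvg umo nwevs glaa hdhau qvrkz jyvjd bqoz rtfe
Hunk 3: at line 9 remove [qvrkz] add [qona] -> 14 lines: wxo ikfb rkt zgej kpy hvg umo nwevs glaa hdhau qona jyvjd bqoz rtfe
Hunk 4: at line 7 remove [glaa] add [xayev,wilpz,bfcf] -> 16 lines: wxo ikfb rkt zgej kpy hvg umo nwevs xayev wilpz bfcf hdhau qona jyvjd bqoz rtfe
Hunk 5: at line 10 remove [hdhau] add [fvjo] -> 16 lines: wxo ikfb rkt zgej kpy hvg umo nwevs xayev wilpz bfcf fvjo qona jyvjd bqoz rtfe
Hunk 6: at line 4 remove [hvg,umo,nwevs] add [vxgn] -> 14 lines: wxo ikfb rkt zgej kpy vxgn xayev wilpz bfcf fvjo qona jyvjd bqoz rtfe
Final line count: 14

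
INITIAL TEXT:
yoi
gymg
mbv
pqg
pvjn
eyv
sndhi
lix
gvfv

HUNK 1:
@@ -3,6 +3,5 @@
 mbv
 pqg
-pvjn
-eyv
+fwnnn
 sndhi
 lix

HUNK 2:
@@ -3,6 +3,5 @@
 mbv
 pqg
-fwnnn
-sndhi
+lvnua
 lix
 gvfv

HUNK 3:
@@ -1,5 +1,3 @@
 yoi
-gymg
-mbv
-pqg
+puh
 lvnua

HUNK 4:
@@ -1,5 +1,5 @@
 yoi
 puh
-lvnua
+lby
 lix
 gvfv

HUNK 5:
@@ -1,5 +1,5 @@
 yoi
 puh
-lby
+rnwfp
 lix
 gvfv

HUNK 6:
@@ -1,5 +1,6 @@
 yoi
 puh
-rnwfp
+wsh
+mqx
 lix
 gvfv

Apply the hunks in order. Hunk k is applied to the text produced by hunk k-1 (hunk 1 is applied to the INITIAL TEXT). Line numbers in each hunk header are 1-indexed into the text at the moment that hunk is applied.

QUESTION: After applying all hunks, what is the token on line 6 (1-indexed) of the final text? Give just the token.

Answer: gvfv

Derivation:
Hunk 1: at line 3 remove [pvjn,eyv] add [fwnnn] -> 8 lines: yoi gymg mbv pqg fwnnn sndhi lix gvfv
Hunk 2: at line 3 remove [fwnnn,sndhi] add [lvnua] -> 7 lines: yoi gymg mbv pqg lvnua lix gvfv
Hunk 3: at line 1 remove [gymg,mbv,pqg] add [puh] -> 5 lines: yoi puh lvnua lix gvfv
Hunk 4: at line 1 remove [lvnua] add [lby] -> 5 lines: yoi puh lby lix gvfv
Hunk 5: at line 1 remove [lby] add [rnwfp] -> 5 lines: yoi puh rnwfp lix gvfv
Hunk 6: at line 1 remove [rnwfp] add [wsh,mqx] -> 6 lines: yoi puh wsh mqx lix gvfv
Final line 6: gvfv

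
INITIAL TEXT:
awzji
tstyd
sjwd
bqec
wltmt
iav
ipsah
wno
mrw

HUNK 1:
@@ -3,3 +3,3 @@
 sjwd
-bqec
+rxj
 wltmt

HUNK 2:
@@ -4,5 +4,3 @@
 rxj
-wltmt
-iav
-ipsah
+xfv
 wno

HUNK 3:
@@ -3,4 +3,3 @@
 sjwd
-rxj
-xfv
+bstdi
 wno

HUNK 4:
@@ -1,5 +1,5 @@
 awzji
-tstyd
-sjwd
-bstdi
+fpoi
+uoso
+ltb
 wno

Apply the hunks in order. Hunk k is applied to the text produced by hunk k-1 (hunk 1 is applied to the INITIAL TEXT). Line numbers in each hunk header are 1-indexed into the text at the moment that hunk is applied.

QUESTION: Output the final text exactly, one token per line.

Hunk 1: at line 3 remove [bqec] add [rxj] -> 9 lines: awzji tstyd sjwd rxj wltmt iav ipsah wno mrw
Hunk 2: at line 4 remove [wltmt,iav,ipsah] add [xfv] -> 7 lines: awzji tstyd sjwd rxj xfv wno mrw
Hunk 3: at line 3 remove [rxj,xfv] add [bstdi] -> 6 lines: awzji tstyd sjwd bstdi wno mrw
Hunk 4: at line 1 remove [tstyd,sjwd,bstdi] add [fpoi,uoso,ltb] -> 6 lines: awzji fpoi uoso ltb wno mrw

Answer: awzji
fpoi
uoso
ltb
wno
mrw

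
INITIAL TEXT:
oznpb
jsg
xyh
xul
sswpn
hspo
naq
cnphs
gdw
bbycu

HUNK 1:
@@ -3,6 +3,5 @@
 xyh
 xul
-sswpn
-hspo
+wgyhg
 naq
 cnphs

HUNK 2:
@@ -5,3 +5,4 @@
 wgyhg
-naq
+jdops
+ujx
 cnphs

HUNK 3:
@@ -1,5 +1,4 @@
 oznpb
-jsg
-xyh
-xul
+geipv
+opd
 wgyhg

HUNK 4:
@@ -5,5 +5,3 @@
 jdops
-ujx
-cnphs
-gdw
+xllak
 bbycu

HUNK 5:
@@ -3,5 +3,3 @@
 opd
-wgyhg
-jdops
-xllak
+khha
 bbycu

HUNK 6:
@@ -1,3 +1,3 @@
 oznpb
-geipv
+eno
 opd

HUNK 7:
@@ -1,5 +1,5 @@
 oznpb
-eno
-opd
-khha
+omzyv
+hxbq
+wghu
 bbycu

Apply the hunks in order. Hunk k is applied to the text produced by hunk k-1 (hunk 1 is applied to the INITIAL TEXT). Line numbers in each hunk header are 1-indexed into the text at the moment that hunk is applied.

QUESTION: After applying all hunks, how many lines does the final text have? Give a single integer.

Answer: 5

Derivation:
Hunk 1: at line 3 remove [sswpn,hspo] add [wgyhg] -> 9 lines: oznpb jsg xyh xul wgyhg naq cnphs gdw bbycu
Hunk 2: at line 5 remove [naq] add [jdops,ujx] -> 10 lines: oznpb jsg xyh xul wgyhg jdops ujx cnphs gdw bbycu
Hunk 3: at line 1 remove [jsg,xyh,xul] add [geipv,opd] -> 9 lines: oznpb geipv opd wgyhg jdops ujx cnphs gdw bbycu
Hunk 4: at line 5 remove [ujx,cnphs,gdw] add [xllak] -> 7 lines: oznpb geipv opd wgyhg jdops xllak bbycu
Hunk 5: at line 3 remove [wgyhg,jdops,xllak] add [khha] -> 5 lines: oznpb geipv opd khha bbycu
Hunk 6: at line 1 remove [geipv] add [eno] -> 5 lines: oznpb eno opd khha bbycu
Hunk 7: at line 1 remove [eno,opd,khha] add [omzyv,hxbq,wghu] -> 5 lines: oznpb omzyv hxbq wghu bbycu
Final line count: 5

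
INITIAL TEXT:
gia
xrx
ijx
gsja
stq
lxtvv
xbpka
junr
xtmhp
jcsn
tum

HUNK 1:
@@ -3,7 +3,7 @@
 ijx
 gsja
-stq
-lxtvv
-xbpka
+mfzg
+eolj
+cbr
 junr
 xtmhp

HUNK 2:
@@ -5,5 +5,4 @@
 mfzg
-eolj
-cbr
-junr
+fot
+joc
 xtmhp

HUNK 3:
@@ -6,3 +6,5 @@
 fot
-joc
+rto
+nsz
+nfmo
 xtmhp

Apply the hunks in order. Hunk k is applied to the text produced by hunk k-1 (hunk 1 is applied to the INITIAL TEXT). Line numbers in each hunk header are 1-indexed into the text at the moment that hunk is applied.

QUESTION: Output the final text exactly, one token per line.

Hunk 1: at line 3 remove [stq,lxtvv,xbpka] add [mfzg,eolj,cbr] -> 11 lines: gia xrx ijx gsja mfzg eolj cbr junr xtmhp jcsn tum
Hunk 2: at line 5 remove [eolj,cbr,junr] add [fot,joc] -> 10 lines: gia xrx ijx gsja mfzg fot joc xtmhp jcsn tum
Hunk 3: at line 6 remove [joc] add [rto,nsz,nfmo] -> 12 lines: gia xrx ijx gsja mfzg fot rto nsz nfmo xtmhp jcsn tum

Answer: gia
xrx
ijx
gsja
mfzg
fot
rto
nsz
nfmo
xtmhp
jcsn
tum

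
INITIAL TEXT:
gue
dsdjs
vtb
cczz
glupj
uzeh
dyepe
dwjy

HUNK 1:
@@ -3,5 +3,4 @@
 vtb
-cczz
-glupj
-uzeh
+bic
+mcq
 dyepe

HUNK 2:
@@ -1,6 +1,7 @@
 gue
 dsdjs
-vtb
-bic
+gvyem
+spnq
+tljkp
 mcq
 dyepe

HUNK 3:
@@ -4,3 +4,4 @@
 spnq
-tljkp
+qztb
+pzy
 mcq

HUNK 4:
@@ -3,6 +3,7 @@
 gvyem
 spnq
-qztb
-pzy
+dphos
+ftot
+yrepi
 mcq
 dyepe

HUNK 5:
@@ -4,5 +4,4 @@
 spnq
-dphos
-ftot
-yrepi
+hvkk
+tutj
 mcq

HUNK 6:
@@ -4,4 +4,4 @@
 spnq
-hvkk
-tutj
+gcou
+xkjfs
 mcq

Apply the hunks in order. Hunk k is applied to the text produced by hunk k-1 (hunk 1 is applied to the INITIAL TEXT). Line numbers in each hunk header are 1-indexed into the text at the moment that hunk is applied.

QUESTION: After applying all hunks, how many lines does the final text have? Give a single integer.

Answer: 9

Derivation:
Hunk 1: at line 3 remove [cczz,glupj,uzeh] add [bic,mcq] -> 7 lines: gue dsdjs vtb bic mcq dyepe dwjy
Hunk 2: at line 1 remove [vtb,bic] add [gvyem,spnq,tljkp] -> 8 lines: gue dsdjs gvyem spnq tljkp mcq dyepe dwjy
Hunk 3: at line 4 remove [tljkp] add [qztb,pzy] -> 9 lines: gue dsdjs gvyem spnq qztb pzy mcq dyepe dwjy
Hunk 4: at line 3 remove [qztb,pzy] add [dphos,ftot,yrepi] -> 10 lines: gue dsdjs gvyem spnq dphos ftot yrepi mcq dyepe dwjy
Hunk 5: at line 4 remove [dphos,ftot,yrepi] add [hvkk,tutj] -> 9 lines: gue dsdjs gvyem spnq hvkk tutj mcq dyepe dwjy
Hunk 6: at line 4 remove [hvkk,tutj] add [gcou,xkjfs] -> 9 lines: gue dsdjs gvyem spnq gcou xkjfs mcq dyepe dwjy
Final line count: 9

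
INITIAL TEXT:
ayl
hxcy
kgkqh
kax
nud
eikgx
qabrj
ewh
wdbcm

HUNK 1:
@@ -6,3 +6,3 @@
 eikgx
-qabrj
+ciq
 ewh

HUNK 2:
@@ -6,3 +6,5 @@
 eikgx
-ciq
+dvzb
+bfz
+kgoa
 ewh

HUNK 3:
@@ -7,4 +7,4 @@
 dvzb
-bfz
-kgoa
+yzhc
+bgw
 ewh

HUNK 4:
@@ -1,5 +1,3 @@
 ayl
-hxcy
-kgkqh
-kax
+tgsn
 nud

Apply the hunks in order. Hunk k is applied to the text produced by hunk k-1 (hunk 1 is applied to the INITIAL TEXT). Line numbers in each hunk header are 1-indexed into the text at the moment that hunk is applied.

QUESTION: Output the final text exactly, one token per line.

Answer: ayl
tgsn
nud
eikgx
dvzb
yzhc
bgw
ewh
wdbcm

Derivation:
Hunk 1: at line 6 remove [qabrj] add [ciq] -> 9 lines: ayl hxcy kgkqh kax nud eikgx ciq ewh wdbcm
Hunk 2: at line 6 remove [ciq] add [dvzb,bfz,kgoa] -> 11 lines: ayl hxcy kgkqh kax nud eikgx dvzb bfz kgoa ewh wdbcm
Hunk 3: at line 7 remove [bfz,kgoa] add [yzhc,bgw] -> 11 lines: ayl hxcy kgkqh kax nud eikgx dvzb yzhc bgw ewh wdbcm
Hunk 4: at line 1 remove [hxcy,kgkqh,kax] add [tgsn] -> 9 lines: ayl tgsn nud eikgx dvzb yzhc bgw ewh wdbcm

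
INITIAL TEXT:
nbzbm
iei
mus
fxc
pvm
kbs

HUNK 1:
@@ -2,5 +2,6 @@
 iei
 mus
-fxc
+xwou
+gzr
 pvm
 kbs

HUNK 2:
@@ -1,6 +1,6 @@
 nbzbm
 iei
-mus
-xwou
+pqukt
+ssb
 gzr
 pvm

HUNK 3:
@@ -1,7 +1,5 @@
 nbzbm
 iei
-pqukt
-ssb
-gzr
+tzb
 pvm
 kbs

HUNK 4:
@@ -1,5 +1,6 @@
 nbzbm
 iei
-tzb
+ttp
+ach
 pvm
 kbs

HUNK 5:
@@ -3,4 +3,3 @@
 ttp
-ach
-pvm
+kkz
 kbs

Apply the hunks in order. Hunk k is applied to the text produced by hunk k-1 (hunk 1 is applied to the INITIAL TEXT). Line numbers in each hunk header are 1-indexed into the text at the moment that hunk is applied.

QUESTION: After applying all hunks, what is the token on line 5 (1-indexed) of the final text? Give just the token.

Hunk 1: at line 2 remove [fxc] add [xwou,gzr] -> 7 lines: nbzbm iei mus xwou gzr pvm kbs
Hunk 2: at line 1 remove [mus,xwou] add [pqukt,ssb] -> 7 lines: nbzbm iei pqukt ssb gzr pvm kbs
Hunk 3: at line 1 remove [pqukt,ssb,gzr] add [tzb] -> 5 lines: nbzbm iei tzb pvm kbs
Hunk 4: at line 1 remove [tzb] add [ttp,ach] -> 6 lines: nbzbm iei ttp ach pvm kbs
Hunk 5: at line 3 remove [ach,pvm] add [kkz] -> 5 lines: nbzbm iei ttp kkz kbs
Final line 5: kbs

Answer: kbs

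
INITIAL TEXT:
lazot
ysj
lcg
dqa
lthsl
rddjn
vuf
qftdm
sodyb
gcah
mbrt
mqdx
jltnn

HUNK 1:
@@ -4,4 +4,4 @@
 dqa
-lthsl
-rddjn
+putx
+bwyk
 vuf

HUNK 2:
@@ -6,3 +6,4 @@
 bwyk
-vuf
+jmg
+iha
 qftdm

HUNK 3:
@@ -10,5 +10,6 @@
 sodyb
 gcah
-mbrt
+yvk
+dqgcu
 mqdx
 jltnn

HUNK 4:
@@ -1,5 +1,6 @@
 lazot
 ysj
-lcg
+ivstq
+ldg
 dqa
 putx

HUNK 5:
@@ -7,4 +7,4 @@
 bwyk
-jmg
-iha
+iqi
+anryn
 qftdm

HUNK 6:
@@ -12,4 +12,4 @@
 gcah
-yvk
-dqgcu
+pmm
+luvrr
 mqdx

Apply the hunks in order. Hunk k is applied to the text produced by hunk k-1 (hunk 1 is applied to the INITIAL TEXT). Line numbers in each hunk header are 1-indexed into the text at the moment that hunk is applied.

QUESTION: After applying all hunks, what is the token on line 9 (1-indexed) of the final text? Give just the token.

Answer: anryn

Derivation:
Hunk 1: at line 4 remove [lthsl,rddjn] add [putx,bwyk] -> 13 lines: lazot ysj lcg dqa putx bwyk vuf qftdm sodyb gcah mbrt mqdx jltnn
Hunk 2: at line 6 remove [vuf] add [jmg,iha] -> 14 lines: lazot ysj lcg dqa putx bwyk jmg iha qftdm sodyb gcah mbrt mqdx jltnn
Hunk 3: at line 10 remove [mbrt] add [yvk,dqgcu] -> 15 lines: lazot ysj lcg dqa putx bwyk jmg iha qftdm sodyb gcah yvk dqgcu mqdx jltnn
Hunk 4: at line 1 remove [lcg] add [ivstq,ldg] -> 16 lines: lazot ysj ivstq ldg dqa putx bwyk jmg iha qftdm sodyb gcah yvk dqgcu mqdx jltnn
Hunk 5: at line 7 remove [jmg,iha] add [iqi,anryn] -> 16 lines: lazot ysj ivstq ldg dqa putx bwyk iqi anryn qftdm sodyb gcah yvk dqgcu mqdx jltnn
Hunk 6: at line 12 remove [yvk,dqgcu] add [pmm,luvrr] -> 16 lines: lazot ysj ivstq ldg dqa putx bwyk iqi anryn qftdm sodyb gcah pmm luvrr mqdx jltnn
Final line 9: anryn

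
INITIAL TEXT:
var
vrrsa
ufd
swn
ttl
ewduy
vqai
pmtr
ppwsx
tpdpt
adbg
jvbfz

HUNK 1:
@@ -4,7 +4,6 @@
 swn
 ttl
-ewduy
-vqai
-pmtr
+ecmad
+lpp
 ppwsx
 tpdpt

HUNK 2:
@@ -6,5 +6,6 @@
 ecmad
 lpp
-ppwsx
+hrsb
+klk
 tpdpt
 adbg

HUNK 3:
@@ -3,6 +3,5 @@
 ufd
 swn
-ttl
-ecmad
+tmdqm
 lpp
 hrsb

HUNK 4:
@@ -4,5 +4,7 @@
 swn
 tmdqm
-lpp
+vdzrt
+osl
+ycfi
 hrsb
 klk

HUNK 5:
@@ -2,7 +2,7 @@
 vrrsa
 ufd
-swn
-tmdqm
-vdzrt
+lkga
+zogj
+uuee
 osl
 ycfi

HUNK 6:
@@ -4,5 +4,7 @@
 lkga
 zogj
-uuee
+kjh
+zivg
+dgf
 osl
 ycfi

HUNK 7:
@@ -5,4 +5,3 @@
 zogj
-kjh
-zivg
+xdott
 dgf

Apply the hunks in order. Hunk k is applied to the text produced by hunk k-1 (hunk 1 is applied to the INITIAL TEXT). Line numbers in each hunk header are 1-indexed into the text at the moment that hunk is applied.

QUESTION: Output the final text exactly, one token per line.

Answer: var
vrrsa
ufd
lkga
zogj
xdott
dgf
osl
ycfi
hrsb
klk
tpdpt
adbg
jvbfz

Derivation:
Hunk 1: at line 4 remove [ewduy,vqai,pmtr] add [ecmad,lpp] -> 11 lines: var vrrsa ufd swn ttl ecmad lpp ppwsx tpdpt adbg jvbfz
Hunk 2: at line 6 remove [ppwsx] add [hrsb,klk] -> 12 lines: var vrrsa ufd swn ttl ecmad lpp hrsb klk tpdpt adbg jvbfz
Hunk 3: at line 3 remove [ttl,ecmad] add [tmdqm] -> 11 lines: var vrrsa ufd swn tmdqm lpp hrsb klk tpdpt adbg jvbfz
Hunk 4: at line 4 remove [lpp] add [vdzrt,osl,ycfi] -> 13 lines: var vrrsa ufd swn tmdqm vdzrt osl ycfi hrsb klk tpdpt adbg jvbfz
Hunk 5: at line 2 remove [swn,tmdqm,vdzrt] add [lkga,zogj,uuee] -> 13 lines: var vrrsa ufd lkga zogj uuee osl ycfi hrsb klk tpdpt adbg jvbfz
Hunk 6: at line 4 remove [uuee] add [kjh,zivg,dgf] -> 15 lines: var vrrsa ufd lkga zogj kjh zivg dgf osl ycfi hrsb klk tpdpt adbg jvbfz
Hunk 7: at line 5 remove [kjh,zivg] add [xdott] -> 14 lines: var vrrsa ufd lkga zogj xdott dgf osl ycfi hrsb klk tpdpt adbg jvbfz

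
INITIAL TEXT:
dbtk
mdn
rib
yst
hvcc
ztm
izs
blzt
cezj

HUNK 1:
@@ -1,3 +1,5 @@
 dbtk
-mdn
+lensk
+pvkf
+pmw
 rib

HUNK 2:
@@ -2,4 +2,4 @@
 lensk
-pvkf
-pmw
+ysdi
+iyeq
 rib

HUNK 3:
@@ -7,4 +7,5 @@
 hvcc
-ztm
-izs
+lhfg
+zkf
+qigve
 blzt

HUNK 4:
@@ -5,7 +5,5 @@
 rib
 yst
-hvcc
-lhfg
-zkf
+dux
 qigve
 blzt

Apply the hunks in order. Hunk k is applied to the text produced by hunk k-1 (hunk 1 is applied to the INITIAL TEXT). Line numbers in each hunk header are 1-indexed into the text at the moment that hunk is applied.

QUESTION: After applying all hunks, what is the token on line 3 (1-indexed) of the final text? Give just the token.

Answer: ysdi

Derivation:
Hunk 1: at line 1 remove [mdn] add [lensk,pvkf,pmw] -> 11 lines: dbtk lensk pvkf pmw rib yst hvcc ztm izs blzt cezj
Hunk 2: at line 2 remove [pvkf,pmw] add [ysdi,iyeq] -> 11 lines: dbtk lensk ysdi iyeq rib yst hvcc ztm izs blzt cezj
Hunk 3: at line 7 remove [ztm,izs] add [lhfg,zkf,qigve] -> 12 lines: dbtk lensk ysdi iyeq rib yst hvcc lhfg zkf qigve blzt cezj
Hunk 4: at line 5 remove [hvcc,lhfg,zkf] add [dux] -> 10 lines: dbtk lensk ysdi iyeq rib yst dux qigve blzt cezj
Final line 3: ysdi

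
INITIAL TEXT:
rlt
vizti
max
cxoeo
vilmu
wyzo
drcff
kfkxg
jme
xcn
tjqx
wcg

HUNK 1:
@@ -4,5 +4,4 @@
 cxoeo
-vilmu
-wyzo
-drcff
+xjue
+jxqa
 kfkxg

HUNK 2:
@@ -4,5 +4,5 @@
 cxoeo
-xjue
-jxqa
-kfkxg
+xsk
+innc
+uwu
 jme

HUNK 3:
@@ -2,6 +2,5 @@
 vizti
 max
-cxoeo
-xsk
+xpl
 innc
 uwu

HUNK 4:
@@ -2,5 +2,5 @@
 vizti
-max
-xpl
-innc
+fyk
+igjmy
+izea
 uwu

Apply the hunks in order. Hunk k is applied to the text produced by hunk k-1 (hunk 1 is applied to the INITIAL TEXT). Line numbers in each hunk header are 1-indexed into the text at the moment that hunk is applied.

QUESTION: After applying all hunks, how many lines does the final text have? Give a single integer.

Hunk 1: at line 4 remove [vilmu,wyzo,drcff] add [xjue,jxqa] -> 11 lines: rlt vizti max cxoeo xjue jxqa kfkxg jme xcn tjqx wcg
Hunk 2: at line 4 remove [xjue,jxqa,kfkxg] add [xsk,innc,uwu] -> 11 lines: rlt vizti max cxoeo xsk innc uwu jme xcn tjqx wcg
Hunk 3: at line 2 remove [cxoeo,xsk] add [xpl] -> 10 lines: rlt vizti max xpl innc uwu jme xcn tjqx wcg
Hunk 4: at line 2 remove [max,xpl,innc] add [fyk,igjmy,izea] -> 10 lines: rlt vizti fyk igjmy izea uwu jme xcn tjqx wcg
Final line count: 10

Answer: 10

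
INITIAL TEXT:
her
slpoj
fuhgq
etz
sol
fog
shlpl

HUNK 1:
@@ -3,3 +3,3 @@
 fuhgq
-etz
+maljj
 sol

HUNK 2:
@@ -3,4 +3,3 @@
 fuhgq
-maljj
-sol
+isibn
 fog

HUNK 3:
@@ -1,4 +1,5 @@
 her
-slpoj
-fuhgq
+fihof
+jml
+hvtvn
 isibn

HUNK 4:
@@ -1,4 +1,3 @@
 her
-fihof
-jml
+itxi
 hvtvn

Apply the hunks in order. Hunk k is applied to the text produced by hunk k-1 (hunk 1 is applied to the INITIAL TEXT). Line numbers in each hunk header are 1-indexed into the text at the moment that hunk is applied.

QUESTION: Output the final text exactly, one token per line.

Hunk 1: at line 3 remove [etz] add [maljj] -> 7 lines: her slpoj fuhgq maljj sol fog shlpl
Hunk 2: at line 3 remove [maljj,sol] add [isibn] -> 6 lines: her slpoj fuhgq isibn fog shlpl
Hunk 3: at line 1 remove [slpoj,fuhgq] add [fihof,jml,hvtvn] -> 7 lines: her fihof jml hvtvn isibn fog shlpl
Hunk 4: at line 1 remove [fihof,jml] add [itxi] -> 6 lines: her itxi hvtvn isibn fog shlpl

Answer: her
itxi
hvtvn
isibn
fog
shlpl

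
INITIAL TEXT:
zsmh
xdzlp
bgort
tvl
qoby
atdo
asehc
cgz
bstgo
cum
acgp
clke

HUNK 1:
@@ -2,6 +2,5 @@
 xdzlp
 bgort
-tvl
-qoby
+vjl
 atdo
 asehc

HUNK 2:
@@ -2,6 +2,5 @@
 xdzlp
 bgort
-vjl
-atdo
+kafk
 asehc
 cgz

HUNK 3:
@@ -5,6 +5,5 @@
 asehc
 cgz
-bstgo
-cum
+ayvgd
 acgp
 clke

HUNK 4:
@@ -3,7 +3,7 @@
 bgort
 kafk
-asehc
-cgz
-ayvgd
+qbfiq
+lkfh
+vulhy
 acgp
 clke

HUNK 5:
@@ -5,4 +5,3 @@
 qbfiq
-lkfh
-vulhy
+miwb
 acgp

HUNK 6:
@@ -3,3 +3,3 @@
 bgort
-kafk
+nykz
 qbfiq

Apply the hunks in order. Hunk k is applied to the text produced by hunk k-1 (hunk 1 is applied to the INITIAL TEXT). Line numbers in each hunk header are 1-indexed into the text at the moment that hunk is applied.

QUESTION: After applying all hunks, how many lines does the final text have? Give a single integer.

Hunk 1: at line 2 remove [tvl,qoby] add [vjl] -> 11 lines: zsmh xdzlp bgort vjl atdo asehc cgz bstgo cum acgp clke
Hunk 2: at line 2 remove [vjl,atdo] add [kafk] -> 10 lines: zsmh xdzlp bgort kafk asehc cgz bstgo cum acgp clke
Hunk 3: at line 5 remove [bstgo,cum] add [ayvgd] -> 9 lines: zsmh xdzlp bgort kafk asehc cgz ayvgd acgp clke
Hunk 4: at line 3 remove [asehc,cgz,ayvgd] add [qbfiq,lkfh,vulhy] -> 9 lines: zsmh xdzlp bgort kafk qbfiq lkfh vulhy acgp clke
Hunk 5: at line 5 remove [lkfh,vulhy] add [miwb] -> 8 lines: zsmh xdzlp bgort kafk qbfiq miwb acgp clke
Hunk 6: at line 3 remove [kafk] add [nykz] -> 8 lines: zsmh xdzlp bgort nykz qbfiq miwb acgp clke
Final line count: 8

Answer: 8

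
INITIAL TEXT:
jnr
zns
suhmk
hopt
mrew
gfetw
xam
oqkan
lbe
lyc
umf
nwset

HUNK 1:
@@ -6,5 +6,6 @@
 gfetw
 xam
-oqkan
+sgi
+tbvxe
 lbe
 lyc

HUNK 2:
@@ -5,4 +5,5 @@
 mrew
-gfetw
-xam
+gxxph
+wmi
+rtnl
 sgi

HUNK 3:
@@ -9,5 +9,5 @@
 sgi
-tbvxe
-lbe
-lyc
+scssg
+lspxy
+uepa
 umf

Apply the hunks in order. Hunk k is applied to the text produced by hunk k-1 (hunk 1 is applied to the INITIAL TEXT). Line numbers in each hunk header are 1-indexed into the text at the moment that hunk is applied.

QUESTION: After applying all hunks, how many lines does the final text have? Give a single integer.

Hunk 1: at line 6 remove [oqkan] add [sgi,tbvxe] -> 13 lines: jnr zns suhmk hopt mrew gfetw xam sgi tbvxe lbe lyc umf nwset
Hunk 2: at line 5 remove [gfetw,xam] add [gxxph,wmi,rtnl] -> 14 lines: jnr zns suhmk hopt mrew gxxph wmi rtnl sgi tbvxe lbe lyc umf nwset
Hunk 3: at line 9 remove [tbvxe,lbe,lyc] add [scssg,lspxy,uepa] -> 14 lines: jnr zns suhmk hopt mrew gxxph wmi rtnl sgi scssg lspxy uepa umf nwset
Final line count: 14

Answer: 14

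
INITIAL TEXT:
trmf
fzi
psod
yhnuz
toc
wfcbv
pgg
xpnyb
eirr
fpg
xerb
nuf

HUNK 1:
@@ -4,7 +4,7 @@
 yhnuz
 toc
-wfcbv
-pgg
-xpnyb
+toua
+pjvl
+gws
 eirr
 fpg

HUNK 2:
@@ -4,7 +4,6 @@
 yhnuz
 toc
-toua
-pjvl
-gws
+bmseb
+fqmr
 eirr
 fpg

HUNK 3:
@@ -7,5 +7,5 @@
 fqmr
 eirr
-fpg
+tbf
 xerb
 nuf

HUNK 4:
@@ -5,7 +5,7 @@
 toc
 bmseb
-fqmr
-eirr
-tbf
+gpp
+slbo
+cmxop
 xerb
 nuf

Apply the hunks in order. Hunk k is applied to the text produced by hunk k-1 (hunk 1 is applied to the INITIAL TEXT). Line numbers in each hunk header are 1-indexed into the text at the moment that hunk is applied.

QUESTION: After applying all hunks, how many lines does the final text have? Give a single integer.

Hunk 1: at line 4 remove [wfcbv,pgg,xpnyb] add [toua,pjvl,gws] -> 12 lines: trmf fzi psod yhnuz toc toua pjvl gws eirr fpg xerb nuf
Hunk 2: at line 4 remove [toua,pjvl,gws] add [bmseb,fqmr] -> 11 lines: trmf fzi psod yhnuz toc bmseb fqmr eirr fpg xerb nuf
Hunk 3: at line 7 remove [fpg] add [tbf] -> 11 lines: trmf fzi psod yhnuz toc bmseb fqmr eirr tbf xerb nuf
Hunk 4: at line 5 remove [fqmr,eirr,tbf] add [gpp,slbo,cmxop] -> 11 lines: trmf fzi psod yhnuz toc bmseb gpp slbo cmxop xerb nuf
Final line count: 11

Answer: 11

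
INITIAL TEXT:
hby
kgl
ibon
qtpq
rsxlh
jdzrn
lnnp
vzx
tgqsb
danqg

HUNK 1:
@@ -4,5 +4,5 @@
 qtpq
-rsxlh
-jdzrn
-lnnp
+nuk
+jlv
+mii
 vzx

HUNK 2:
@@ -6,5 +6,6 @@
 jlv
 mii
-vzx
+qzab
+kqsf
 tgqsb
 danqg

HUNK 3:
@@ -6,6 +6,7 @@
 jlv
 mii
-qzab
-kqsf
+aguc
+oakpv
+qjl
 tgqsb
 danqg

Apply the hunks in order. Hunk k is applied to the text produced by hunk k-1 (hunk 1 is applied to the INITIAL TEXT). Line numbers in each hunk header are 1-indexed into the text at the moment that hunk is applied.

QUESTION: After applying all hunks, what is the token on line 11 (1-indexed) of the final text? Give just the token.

Answer: tgqsb

Derivation:
Hunk 1: at line 4 remove [rsxlh,jdzrn,lnnp] add [nuk,jlv,mii] -> 10 lines: hby kgl ibon qtpq nuk jlv mii vzx tgqsb danqg
Hunk 2: at line 6 remove [vzx] add [qzab,kqsf] -> 11 lines: hby kgl ibon qtpq nuk jlv mii qzab kqsf tgqsb danqg
Hunk 3: at line 6 remove [qzab,kqsf] add [aguc,oakpv,qjl] -> 12 lines: hby kgl ibon qtpq nuk jlv mii aguc oakpv qjl tgqsb danqg
Final line 11: tgqsb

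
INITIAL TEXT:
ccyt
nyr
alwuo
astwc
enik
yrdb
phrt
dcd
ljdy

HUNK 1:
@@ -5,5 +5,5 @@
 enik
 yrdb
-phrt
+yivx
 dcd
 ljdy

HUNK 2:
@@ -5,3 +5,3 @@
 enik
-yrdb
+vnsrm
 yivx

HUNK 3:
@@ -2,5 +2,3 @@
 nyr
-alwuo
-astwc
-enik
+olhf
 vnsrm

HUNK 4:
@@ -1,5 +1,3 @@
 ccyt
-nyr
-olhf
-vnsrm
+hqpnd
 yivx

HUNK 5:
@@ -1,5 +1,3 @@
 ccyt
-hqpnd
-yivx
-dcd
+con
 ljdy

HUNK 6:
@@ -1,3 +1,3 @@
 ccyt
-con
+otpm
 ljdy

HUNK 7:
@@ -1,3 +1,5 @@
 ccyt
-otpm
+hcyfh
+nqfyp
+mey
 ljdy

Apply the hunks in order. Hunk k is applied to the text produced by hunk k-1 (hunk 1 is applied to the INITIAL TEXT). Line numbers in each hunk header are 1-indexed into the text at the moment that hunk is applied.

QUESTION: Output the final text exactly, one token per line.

Answer: ccyt
hcyfh
nqfyp
mey
ljdy

Derivation:
Hunk 1: at line 5 remove [phrt] add [yivx] -> 9 lines: ccyt nyr alwuo astwc enik yrdb yivx dcd ljdy
Hunk 2: at line 5 remove [yrdb] add [vnsrm] -> 9 lines: ccyt nyr alwuo astwc enik vnsrm yivx dcd ljdy
Hunk 3: at line 2 remove [alwuo,astwc,enik] add [olhf] -> 7 lines: ccyt nyr olhf vnsrm yivx dcd ljdy
Hunk 4: at line 1 remove [nyr,olhf,vnsrm] add [hqpnd] -> 5 lines: ccyt hqpnd yivx dcd ljdy
Hunk 5: at line 1 remove [hqpnd,yivx,dcd] add [con] -> 3 lines: ccyt con ljdy
Hunk 6: at line 1 remove [con] add [otpm] -> 3 lines: ccyt otpm ljdy
Hunk 7: at line 1 remove [otpm] add [hcyfh,nqfyp,mey] -> 5 lines: ccyt hcyfh nqfyp mey ljdy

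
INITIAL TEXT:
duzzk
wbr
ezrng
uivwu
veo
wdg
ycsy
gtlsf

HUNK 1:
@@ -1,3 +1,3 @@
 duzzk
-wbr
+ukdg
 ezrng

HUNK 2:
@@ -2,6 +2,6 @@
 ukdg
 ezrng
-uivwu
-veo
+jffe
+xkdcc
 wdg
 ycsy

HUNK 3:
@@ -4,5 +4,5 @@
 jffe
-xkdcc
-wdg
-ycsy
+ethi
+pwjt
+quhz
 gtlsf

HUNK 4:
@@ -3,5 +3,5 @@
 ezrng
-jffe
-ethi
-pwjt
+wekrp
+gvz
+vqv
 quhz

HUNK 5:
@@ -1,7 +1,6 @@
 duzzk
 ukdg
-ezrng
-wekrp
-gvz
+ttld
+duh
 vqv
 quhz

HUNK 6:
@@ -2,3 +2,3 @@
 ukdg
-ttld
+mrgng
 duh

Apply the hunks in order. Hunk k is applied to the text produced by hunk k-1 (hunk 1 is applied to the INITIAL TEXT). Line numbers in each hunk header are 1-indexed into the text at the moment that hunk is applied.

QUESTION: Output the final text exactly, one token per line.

Hunk 1: at line 1 remove [wbr] add [ukdg] -> 8 lines: duzzk ukdg ezrng uivwu veo wdg ycsy gtlsf
Hunk 2: at line 2 remove [uivwu,veo] add [jffe,xkdcc] -> 8 lines: duzzk ukdg ezrng jffe xkdcc wdg ycsy gtlsf
Hunk 3: at line 4 remove [xkdcc,wdg,ycsy] add [ethi,pwjt,quhz] -> 8 lines: duzzk ukdg ezrng jffe ethi pwjt quhz gtlsf
Hunk 4: at line 3 remove [jffe,ethi,pwjt] add [wekrp,gvz,vqv] -> 8 lines: duzzk ukdg ezrng wekrp gvz vqv quhz gtlsf
Hunk 5: at line 1 remove [ezrng,wekrp,gvz] add [ttld,duh] -> 7 lines: duzzk ukdg ttld duh vqv quhz gtlsf
Hunk 6: at line 2 remove [ttld] add [mrgng] -> 7 lines: duzzk ukdg mrgng duh vqv quhz gtlsf

Answer: duzzk
ukdg
mrgng
duh
vqv
quhz
gtlsf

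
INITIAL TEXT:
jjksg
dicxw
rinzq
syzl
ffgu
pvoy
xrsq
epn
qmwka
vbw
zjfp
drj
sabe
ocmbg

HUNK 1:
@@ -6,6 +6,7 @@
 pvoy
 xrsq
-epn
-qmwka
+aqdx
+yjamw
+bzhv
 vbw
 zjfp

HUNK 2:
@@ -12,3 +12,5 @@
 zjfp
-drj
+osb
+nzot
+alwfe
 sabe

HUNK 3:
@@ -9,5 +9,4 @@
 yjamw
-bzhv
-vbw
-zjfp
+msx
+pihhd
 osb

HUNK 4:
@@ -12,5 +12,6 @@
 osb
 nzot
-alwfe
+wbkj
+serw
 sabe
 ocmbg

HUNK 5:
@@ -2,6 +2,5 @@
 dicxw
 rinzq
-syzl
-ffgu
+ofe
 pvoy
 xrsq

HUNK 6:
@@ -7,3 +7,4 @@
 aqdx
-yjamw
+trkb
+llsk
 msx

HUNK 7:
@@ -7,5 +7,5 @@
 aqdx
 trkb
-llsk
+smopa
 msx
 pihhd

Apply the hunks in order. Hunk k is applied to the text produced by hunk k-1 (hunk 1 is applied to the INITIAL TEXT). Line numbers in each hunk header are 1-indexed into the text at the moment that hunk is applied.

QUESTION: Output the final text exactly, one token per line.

Answer: jjksg
dicxw
rinzq
ofe
pvoy
xrsq
aqdx
trkb
smopa
msx
pihhd
osb
nzot
wbkj
serw
sabe
ocmbg

Derivation:
Hunk 1: at line 6 remove [epn,qmwka] add [aqdx,yjamw,bzhv] -> 15 lines: jjksg dicxw rinzq syzl ffgu pvoy xrsq aqdx yjamw bzhv vbw zjfp drj sabe ocmbg
Hunk 2: at line 12 remove [drj] add [osb,nzot,alwfe] -> 17 lines: jjksg dicxw rinzq syzl ffgu pvoy xrsq aqdx yjamw bzhv vbw zjfp osb nzot alwfe sabe ocmbg
Hunk 3: at line 9 remove [bzhv,vbw,zjfp] add [msx,pihhd] -> 16 lines: jjksg dicxw rinzq syzl ffgu pvoy xrsq aqdx yjamw msx pihhd osb nzot alwfe sabe ocmbg
Hunk 4: at line 12 remove [alwfe] add [wbkj,serw] -> 17 lines: jjksg dicxw rinzq syzl ffgu pvoy xrsq aqdx yjamw msx pihhd osb nzot wbkj serw sabe ocmbg
Hunk 5: at line 2 remove [syzl,ffgu] add [ofe] -> 16 lines: jjksg dicxw rinzq ofe pvoy xrsq aqdx yjamw msx pihhd osb nzot wbkj serw sabe ocmbg
Hunk 6: at line 7 remove [yjamw] add [trkb,llsk] -> 17 lines: jjksg dicxw rinzq ofe pvoy xrsq aqdx trkb llsk msx pihhd osb nzot wbkj serw sabe ocmbg
Hunk 7: at line 7 remove [llsk] add [smopa] -> 17 lines: jjksg dicxw rinzq ofe pvoy xrsq aqdx trkb smopa msx pihhd osb nzot wbkj serw sabe ocmbg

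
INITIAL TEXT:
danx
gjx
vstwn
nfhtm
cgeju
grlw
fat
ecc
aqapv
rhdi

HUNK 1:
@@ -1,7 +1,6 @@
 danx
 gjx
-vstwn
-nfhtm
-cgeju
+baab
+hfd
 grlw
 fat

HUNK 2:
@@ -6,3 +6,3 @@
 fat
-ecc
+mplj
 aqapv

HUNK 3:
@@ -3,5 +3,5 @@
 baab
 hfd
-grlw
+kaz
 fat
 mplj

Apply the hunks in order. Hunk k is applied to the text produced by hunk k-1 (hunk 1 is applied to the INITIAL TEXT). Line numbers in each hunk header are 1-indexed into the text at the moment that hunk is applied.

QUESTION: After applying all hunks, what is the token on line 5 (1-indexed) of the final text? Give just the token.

Answer: kaz

Derivation:
Hunk 1: at line 1 remove [vstwn,nfhtm,cgeju] add [baab,hfd] -> 9 lines: danx gjx baab hfd grlw fat ecc aqapv rhdi
Hunk 2: at line 6 remove [ecc] add [mplj] -> 9 lines: danx gjx baab hfd grlw fat mplj aqapv rhdi
Hunk 3: at line 3 remove [grlw] add [kaz] -> 9 lines: danx gjx baab hfd kaz fat mplj aqapv rhdi
Final line 5: kaz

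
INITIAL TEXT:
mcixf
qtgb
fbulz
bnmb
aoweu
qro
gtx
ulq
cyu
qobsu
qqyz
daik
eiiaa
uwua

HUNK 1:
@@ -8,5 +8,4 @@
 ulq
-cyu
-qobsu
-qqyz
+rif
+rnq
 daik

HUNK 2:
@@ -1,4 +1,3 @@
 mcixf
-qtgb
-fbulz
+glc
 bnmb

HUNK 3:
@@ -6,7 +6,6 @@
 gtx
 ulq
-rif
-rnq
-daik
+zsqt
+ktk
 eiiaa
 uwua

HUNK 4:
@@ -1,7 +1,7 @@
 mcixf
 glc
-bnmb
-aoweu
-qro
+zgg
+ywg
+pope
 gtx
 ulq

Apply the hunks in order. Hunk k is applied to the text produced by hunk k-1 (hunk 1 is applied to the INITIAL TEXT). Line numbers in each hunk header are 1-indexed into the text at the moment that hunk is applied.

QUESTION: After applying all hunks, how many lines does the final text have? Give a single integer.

Hunk 1: at line 8 remove [cyu,qobsu,qqyz] add [rif,rnq] -> 13 lines: mcixf qtgb fbulz bnmb aoweu qro gtx ulq rif rnq daik eiiaa uwua
Hunk 2: at line 1 remove [qtgb,fbulz] add [glc] -> 12 lines: mcixf glc bnmb aoweu qro gtx ulq rif rnq daik eiiaa uwua
Hunk 3: at line 6 remove [rif,rnq,daik] add [zsqt,ktk] -> 11 lines: mcixf glc bnmb aoweu qro gtx ulq zsqt ktk eiiaa uwua
Hunk 4: at line 1 remove [bnmb,aoweu,qro] add [zgg,ywg,pope] -> 11 lines: mcixf glc zgg ywg pope gtx ulq zsqt ktk eiiaa uwua
Final line count: 11

Answer: 11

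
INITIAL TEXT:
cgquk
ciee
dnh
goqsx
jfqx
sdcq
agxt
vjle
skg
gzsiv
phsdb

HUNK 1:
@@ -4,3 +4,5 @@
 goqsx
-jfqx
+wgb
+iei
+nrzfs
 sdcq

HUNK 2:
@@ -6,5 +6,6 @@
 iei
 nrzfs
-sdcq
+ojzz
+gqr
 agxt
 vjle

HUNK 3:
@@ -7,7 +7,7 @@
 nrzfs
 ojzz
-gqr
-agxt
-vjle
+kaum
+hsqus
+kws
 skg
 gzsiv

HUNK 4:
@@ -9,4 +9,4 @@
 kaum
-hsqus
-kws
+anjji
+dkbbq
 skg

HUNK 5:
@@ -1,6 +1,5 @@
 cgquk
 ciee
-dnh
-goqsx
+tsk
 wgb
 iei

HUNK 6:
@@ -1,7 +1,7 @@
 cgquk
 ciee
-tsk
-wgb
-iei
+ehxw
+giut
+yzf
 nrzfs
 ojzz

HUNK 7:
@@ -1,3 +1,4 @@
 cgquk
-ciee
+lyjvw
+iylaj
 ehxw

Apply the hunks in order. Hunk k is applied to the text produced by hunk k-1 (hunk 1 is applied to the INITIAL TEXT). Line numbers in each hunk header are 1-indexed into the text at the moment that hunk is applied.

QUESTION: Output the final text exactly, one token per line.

Answer: cgquk
lyjvw
iylaj
ehxw
giut
yzf
nrzfs
ojzz
kaum
anjji
dkbbq
skg
gzsiv
phsdb

Derivation:
Hunk 1: at line 4 remove [jfqx] add [wgb,iei,nrzfs] -> 13 lines: cgquk ciee dnh goqsx wgb iei nrzfs sdcq agxt vjle skg gzsiv phsdb
Hunk 2: at line 6 remove [sdcq] add [ojzz,gqr] -> 14 lines: cgquk ciee dnh goqsx wgb iei nrzfs ojzz gqr agxt vjle skg gzsiv phsdb
Hunk 3: at line 7 remove [gqr,agxt,vjle] add [kaum,hsqus,kws] -> 14 lines: cgquk ciee dnh goqsx wgb iei nrzfs ojzz kaum hsqus kws skg gzsiv phsdb
Hunk 4: at line 9 remove [hsqus,kws] add [anjji,dkbbq] -> 14 lines: cgquk ciee dnh goqsx wgb iei nrzfs ojzz kaum anjji dkbbq skg gzsiv phsdb
Hunk 5: at line 1 remove [dnh,goqsx] add [tsk] -> 13 lines: cgquk ciee tsk wgb iei nrzfs ojzz kaum anjji dkbbq skg gzsiv phsdb
Hunk 6: at line 1 remove [tsk,wgb,iei] add [ehxw,giut,yzf] -> 13 lines: cgquk ciee ehxw giut yzf nrzfs ojzz kaum anjji dkbbq skg gzsiv phsdb
Hunk 7: at line 1 remove [ciee] add [lyjvw,iylaj] -> 14 lines: cgquk lyjvw iylaj ehxw giut yzf nrzfs ojzz kaum anjji dkbbq skg gzsiv phsdb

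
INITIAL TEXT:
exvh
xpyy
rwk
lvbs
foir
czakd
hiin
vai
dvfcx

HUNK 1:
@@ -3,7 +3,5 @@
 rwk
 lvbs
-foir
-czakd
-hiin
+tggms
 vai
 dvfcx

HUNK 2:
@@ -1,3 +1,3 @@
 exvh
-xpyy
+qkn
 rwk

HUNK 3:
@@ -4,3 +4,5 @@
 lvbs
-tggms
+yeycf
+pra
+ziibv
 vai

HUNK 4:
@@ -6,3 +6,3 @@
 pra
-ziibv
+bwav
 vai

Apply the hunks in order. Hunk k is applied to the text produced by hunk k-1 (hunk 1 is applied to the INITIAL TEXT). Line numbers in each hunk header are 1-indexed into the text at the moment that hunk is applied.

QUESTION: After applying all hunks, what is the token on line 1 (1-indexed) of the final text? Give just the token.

Answer: exvh

Derivation:
Hunk 1: at line 3 remove [foir,czakd,hiin] add [tggms] -> 7 lines: exvh xpyy rwk lvbs tggms vai dvfcx
Hunk 2: at line 1 remove [xpyy] add [qkn] -> 7 lines: exvh qkn rwk lvbs tggms vai dvfcx
Hunk 3: at line 4 remove [tggms] add [yeycf,pra,ziibv] -> 9 lines: exvh qkn rwk lvbs yeycf pra ziibv vai dvfcx
Hunk 4: at line 6 remove [ziibv] add [bwav] -> 9 lines: exvh qkn rwk lvbs yeycf pra bwav vai dvfcx
Final line 1: exvh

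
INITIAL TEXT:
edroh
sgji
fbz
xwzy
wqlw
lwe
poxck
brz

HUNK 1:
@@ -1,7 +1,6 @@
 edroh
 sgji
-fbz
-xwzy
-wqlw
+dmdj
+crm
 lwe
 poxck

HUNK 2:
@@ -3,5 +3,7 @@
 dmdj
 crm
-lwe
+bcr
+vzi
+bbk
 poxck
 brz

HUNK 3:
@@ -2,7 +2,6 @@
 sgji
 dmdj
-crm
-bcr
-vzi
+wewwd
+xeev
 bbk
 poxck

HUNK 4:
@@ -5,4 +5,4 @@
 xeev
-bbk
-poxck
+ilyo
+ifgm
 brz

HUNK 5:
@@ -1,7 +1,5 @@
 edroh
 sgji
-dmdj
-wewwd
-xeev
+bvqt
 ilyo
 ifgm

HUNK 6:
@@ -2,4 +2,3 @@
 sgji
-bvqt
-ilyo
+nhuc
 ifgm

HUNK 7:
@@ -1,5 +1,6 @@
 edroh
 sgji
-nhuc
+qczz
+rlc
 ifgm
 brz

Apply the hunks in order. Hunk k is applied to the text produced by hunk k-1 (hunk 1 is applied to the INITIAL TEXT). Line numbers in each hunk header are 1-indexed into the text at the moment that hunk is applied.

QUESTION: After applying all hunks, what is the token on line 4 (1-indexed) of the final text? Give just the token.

Answer: rlc

Derivation:
Hunk 1: at line 1 remove [fbz,xwzy,wqlw] add [dmdj,crm] -> 7 lines: edroh sgji dmdj crm lwe poxck brz
Hunk 2: at line 3 remove [lwe] add [bcr,vzi,bbk] -> 9 lines: edroh sgji dmdj crm bcr vzi bbk poxck brz
Hunk 3: at line 2 remove [crm,bcr,vzi] add [wewwd,xeev] -> 8 lines: edroh sgji dmdj wewwd xeev bbk poxck brz
Hunk 4: at line 5 remove [bbk,poxck] add [ilyo,ifgm] -> 8 lines: edroh sgji dmdj wewwd xeev ilyo ifgm brz
Hunk 5: at line 1 remove [dmdj,wewwd,xeev] add [bvqt] -> 6 lines: edroh sgji bvqt ilyo ifgm brz
Hunk 6: at line 2 remove [bvqt,ilyo] add [nhuc] -> 5 lines: edroh sgji nhuc ifgm brz
Hunk 7: at line 1 remove [nhuc] add [qczz,rlc] -> 6 lines: edroh sgji qczz rlc ifgm brz
Final line 4: rlc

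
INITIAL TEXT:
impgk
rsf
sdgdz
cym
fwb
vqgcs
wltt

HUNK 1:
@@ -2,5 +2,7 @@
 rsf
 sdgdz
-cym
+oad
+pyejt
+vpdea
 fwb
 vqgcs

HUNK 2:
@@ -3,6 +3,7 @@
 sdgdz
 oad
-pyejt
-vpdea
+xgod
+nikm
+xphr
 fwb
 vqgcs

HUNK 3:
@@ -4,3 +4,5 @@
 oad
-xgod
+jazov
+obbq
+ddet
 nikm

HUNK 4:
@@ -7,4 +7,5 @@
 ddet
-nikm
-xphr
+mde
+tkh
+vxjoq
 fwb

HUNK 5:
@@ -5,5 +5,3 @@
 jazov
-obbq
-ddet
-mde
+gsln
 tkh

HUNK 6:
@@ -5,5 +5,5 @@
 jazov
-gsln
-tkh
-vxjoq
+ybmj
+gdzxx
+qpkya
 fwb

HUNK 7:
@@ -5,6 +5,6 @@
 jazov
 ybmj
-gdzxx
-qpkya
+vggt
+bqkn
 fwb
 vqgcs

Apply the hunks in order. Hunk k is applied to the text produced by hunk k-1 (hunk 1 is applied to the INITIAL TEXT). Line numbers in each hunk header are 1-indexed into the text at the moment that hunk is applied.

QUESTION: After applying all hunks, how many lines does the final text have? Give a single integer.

Answer: 11

Derivation:
Hunk 1: at line 2 remove [cym] add [oad,pyejt,vpdea] -> 9 lines: impgk rsf sdgdz oad pyejt vpdea fwb vqgcs wltt
Hunk 2: at line 3 remove [pyejt,vpdea] add [xgod,nikm,xphr] -> 10 lines: impgk rsf sdgdz oad xgod nikm xphr fwb vqgcs wltt
Hunk 3: at line 4 remove [xgod] add [jazov,obbq,ddet] -> 12 lines: impgk rsf sdgdz oad jazov obbq ddet nikm xphr fwb vqgcs wltt
Hunk 4: at line 7 remove [nikm,xphr] add [mde,tkh,vxjoq] -> 13 lines: impgk rsf sdgdz oad jazov obbq ddet mde tkh vxjoq fwb vqgcs wltt
Hunk 5: at line 5 remove [obbq,ddet,mde] add [gsln] -> 11 lines: impgk rsf sdgdz oad jazov gsln tkh vxjoq fwb vqgcs wltt
Hunk 6: at line 5 remove [gsln,tkh,vxjoq] add [ybmj,gdzxx,qpkya] -> 11 lines: impgk rsf sdgdz oad jazov ybmj gdzxx qpkya fwb vqgcs wltt
Hunk 7: at line 5 remove [gdzxx,qpkya] add [vggt,bqkn] -> 11 lines: impgk rsf sdgdz oad jazov ybmj vggt bqkn fwb vqgcs wltt
Final line count: 11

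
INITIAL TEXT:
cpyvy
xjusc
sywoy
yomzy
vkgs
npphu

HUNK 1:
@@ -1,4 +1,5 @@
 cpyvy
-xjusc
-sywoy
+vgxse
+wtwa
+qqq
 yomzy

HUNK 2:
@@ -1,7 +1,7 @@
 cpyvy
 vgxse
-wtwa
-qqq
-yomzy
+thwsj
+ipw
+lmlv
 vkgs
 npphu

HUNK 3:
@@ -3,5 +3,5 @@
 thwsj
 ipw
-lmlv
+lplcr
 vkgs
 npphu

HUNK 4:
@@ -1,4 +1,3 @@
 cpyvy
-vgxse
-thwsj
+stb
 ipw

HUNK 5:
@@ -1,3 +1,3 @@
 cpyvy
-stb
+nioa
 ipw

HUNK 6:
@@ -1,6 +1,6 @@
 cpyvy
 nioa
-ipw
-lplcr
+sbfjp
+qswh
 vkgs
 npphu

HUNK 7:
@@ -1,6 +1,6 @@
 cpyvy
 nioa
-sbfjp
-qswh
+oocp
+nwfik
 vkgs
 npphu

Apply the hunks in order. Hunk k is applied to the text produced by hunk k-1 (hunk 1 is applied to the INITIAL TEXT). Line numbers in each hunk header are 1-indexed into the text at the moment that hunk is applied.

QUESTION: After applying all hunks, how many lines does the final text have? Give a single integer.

Hunk 1: at line 1 remove [xjusc,sywoy] add [vgxse,wtwa,qqq] -> 7 lines: cpyvy vgxse wtwa qqq yomzy vkgs npphu
Hunk 2: at line 1 remove [wtwa,qqq,yomzy] add [thwsj,ipw,lmlv] -> 7 lines: cpyvy vgxse thwsj ipw lmlv vkgs npphu
Hunk 3: at line 3 remove [lmlv] add [lplcr] -> 7 lines: cpyvy vgxse thwsj ipw lplcr vkgs npphu
Hunk 4: at line 1 remove [vgxse,thwsj] add [stb] -> 6 lines: cpyvy stb ipw lplcr vkgs npphu
Hunk 5: at line 1 remove [stb] add [nioa] -> 6 lines: cpyvy nioa ipw lplcr vkgs npphu
Hunk 6: at line 1 remove [ipw,lplcr] add [sbfjp,qswh] -> 6 lines: cpyvy nioa sbfjp qswh vkgs npphu
Hunk 7: at line 1 remove [sbfjp,qswh] add [oocp,nwfik] -> 6 lines: cpyvy nioa oocp nwfik vkgs npphu
Final line count: 6

Answer: 6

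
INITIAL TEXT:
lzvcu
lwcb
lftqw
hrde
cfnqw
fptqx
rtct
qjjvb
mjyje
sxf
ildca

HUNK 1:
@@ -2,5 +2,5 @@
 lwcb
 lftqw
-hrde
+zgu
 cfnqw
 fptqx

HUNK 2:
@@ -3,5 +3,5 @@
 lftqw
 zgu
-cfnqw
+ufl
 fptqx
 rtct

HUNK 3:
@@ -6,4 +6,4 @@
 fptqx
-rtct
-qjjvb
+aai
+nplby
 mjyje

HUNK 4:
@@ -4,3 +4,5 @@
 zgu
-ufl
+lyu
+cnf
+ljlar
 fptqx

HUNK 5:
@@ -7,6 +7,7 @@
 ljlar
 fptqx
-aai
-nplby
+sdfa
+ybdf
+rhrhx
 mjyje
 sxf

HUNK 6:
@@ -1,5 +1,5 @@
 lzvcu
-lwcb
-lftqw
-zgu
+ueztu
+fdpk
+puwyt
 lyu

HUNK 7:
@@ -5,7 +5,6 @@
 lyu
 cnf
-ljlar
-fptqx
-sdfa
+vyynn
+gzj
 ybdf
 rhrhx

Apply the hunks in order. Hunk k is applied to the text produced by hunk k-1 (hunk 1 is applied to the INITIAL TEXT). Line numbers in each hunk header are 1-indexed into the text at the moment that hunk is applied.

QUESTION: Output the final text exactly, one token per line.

Answer: lzvcu
ueztu
fdpk
puwyt
lyu
cnf
vyynn
gzj
ybdf
rhrhx
mjyje
sxf
ildca

Derivation:
Hunk 1: at line 2 remove [hrde] add [zgu] -> 11 lines: lzvcu lwcb lftqw zgu cfnqw fptqx rtct qjjvb mjyje sxf ildca
Hunk 2: at line 3 remove [cfnqw] add [ufl] -> 11 lines: lzvcu lwcb lftqw zgu ufl fptqx rtct qjjvb mjyje sxf ildca
Hunk 3: at line 6 remove [rtct,qjjvb] add [aai,nplby] -> 11 lines: lzvcu lwcb lftqw zgu ufl fptqx aai nplby mjyje sxf ildca
Hunk 4: at line 4 remove [ufl] add [lyu,cnf,ljlar] -> 13 lines: lzvcu lwcb lftqw zgu lyu cnf ljlar fptqx aai nplby mjyje sxf ildca
Hunk 5: at line 7 remove [aai,nplby] add [sdfa,ybdf,rhrhx] -> 14 lines: lzvcu lwcb lftqw zgu lyu cnf ljlar fptqx sdfa ybdf rhrhx mjyje sxf ildca
Hunk 6: at line 1 remove [lwcb,lftqw,zgu] add [ueztu,fdpk,puwyt] -> 14 lines: lzvcu ueztu fdpk puwyt lyu cnf ljlar fptqx sdfa ybdf rhrhx mjyje sxf ildca
Hunk 7: at line 5 remove [ljlar,fptqx,sdfa] add [vyynn,gzj] -> 13 lines: lzvcu ueztu fdpk puwyt lyu cnf vyynn gzj ybdf rhrhx mjyje sxf ildca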